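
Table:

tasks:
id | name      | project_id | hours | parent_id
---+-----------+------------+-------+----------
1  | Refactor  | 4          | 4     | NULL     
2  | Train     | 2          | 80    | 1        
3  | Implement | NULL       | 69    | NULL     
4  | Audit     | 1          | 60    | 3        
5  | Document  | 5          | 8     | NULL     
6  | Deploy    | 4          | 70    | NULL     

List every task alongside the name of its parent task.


This is a self-join: tasks is joined to a second copy of itself, matching each row's parent_id to another row's id. Use LEFT JOIN so rows with parent_id=NULL are kept.
  - task 1 (Refactor): parent_id=NULL -> NULL
  - task 2 (Train): parent_id=1 -> Refactor
  - task 3 (Implement): parent_id=NULL -> NULL
  - task 4 (Audit): parent_id=3 -> Implement
  - task 5 (Document): parent_id=NULL -> NULL
  - task 6 (Deploy): parent_id=NULL -> NULL

SQL:
SELECT a.name AS item, b.name AS parent
FROM tasks a
LEFT JOIN tasks b ON a.parent_id = b.id

Result:
item      | parent   
----------+----------
Refactor  | NULL     
Train     | Refactor 
Implement | NULL     
Audit     | Implement
Document  | NULL     
Deploy    | NULL     


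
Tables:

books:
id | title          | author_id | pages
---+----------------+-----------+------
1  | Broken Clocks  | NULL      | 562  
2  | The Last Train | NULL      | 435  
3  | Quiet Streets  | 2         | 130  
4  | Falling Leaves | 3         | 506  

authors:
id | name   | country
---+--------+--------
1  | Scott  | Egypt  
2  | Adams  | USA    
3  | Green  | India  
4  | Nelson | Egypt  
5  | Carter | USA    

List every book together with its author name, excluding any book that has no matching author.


INNER JOIN keeps only books rows whose author_id matches an id in authors. Walk through each book:
  - book 1 (Broken Clocks): author_id=NULL, no match -> dropped
  - book 2 (The Last Train): author_id=NULL, no match -> dropped
  - book 3 (Quiet Streets): author_id=2 -> matches Adams
  - book 4 (Falling Leaves): author_id=3 -> matches Green
So 2 of 4 rows are dropped.

SQL:
SELECT a.title, b.name AS author
FROM books a
INNER JOIN authors b ON a.author_id = b.id

Result:
title          | author
---------------+-------
Quiet Streets  | Adams 
Falling Leaves | Green 


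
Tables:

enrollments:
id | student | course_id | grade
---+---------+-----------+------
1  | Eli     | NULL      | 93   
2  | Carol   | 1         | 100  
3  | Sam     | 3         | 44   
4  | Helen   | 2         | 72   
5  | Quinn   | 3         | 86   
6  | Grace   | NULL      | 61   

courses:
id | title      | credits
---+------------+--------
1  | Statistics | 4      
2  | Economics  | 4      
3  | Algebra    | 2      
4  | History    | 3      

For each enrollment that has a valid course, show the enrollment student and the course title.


INNER JOIN keeps only enrollments rows whose course_id matches an id in courses. Walk through each enrollment:
  - enrollment 1 (Eli): course_id=NULL, no match -> dropped
  - enrollment 2 (Carol): course_id=1 -> matches Statistics
  - enrollment 3 (Sam): course_id=3 -> matches Algebra
  - enrollment 4 (Helen): course_id=2 -> matches Economics
  - enrollment 5 (Quinn): course_id=3 -> matches Algebra
  - enrollment 6 (Grace): course_id=NULL, no match -> dropped
So 2 of 6 rows are dropped.

SQL:
SELECT a.student, b.title AS course
FROM enrollments a
INNER JOIN courses b ON a.course_id = b.id

Result:
student | course    
--------+-----------
Carol   | Statistics
Sam     | Algebra   
Helen   | Economics 
Quinn   | Algebra   


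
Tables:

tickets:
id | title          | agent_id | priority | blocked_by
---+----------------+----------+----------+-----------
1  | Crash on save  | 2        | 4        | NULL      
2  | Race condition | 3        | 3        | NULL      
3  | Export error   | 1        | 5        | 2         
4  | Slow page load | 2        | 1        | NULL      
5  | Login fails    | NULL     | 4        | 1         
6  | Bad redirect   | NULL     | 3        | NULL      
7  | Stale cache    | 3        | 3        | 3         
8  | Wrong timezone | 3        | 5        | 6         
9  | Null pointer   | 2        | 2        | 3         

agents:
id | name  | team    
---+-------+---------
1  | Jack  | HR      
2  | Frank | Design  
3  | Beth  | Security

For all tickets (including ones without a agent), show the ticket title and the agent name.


LEFT JOIN keeps every row from tickets (the left table); where agent_id has no match in agents, the agent columns become NULL. Walk through each ticket:
  - ticket 1 (Crash on save): agent_id=2 -> matches Frank
  - ticket 2 (Race condition): agent_id=3 -> matches Beth
  - ticket 3 (Export error): agent_id=1 -> matches Jack
  - ticket 4 (Slow page load): agent_id=2 -> matches Frank
  - ticket 5 (Login fails): agent_id=NULL, no match -> kept with NULL
  - ticket 6 (Bad redirect): agent_id=NULL, no match -> kept with NULL
  - ticket 7 (Stale cache): agent_id=3 -> matches Beth
  - ticket 8 (Wrong timezone): agent_id=3 -> matches Beth
  - ticket 9 (Null pointer): agent_id=2 -> matches Frank
All 9 rows appear; 2 have NULL agent.

SQL:
SELECT a.title, b.name AS agent
FROM tickets a
LEFT JOIN agents b ON a.agent_id = b.id

Result:
title          | agent
---------------+------
Crash on save  | Frank
Race condition | Beth 
Export error   | Jack 
Slow page load | Frank
Login fails    | NULL 
Bad redirect   | NULL 
Stale cache    | Beth 
Wrong timezone | Beth 
Null pointer   | Frank


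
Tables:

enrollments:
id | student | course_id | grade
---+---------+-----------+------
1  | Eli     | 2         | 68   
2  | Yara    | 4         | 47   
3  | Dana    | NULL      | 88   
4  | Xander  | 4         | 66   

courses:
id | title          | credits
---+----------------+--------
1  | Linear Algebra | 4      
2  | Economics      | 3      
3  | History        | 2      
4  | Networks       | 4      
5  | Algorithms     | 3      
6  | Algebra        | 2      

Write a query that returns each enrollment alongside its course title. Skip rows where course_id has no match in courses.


INNER JOIN keeps only enrollments rows whose course_id matches an id in courses. Walk through each enrollment:
  - enrollment 1 (Eli): course_id=2 -> matches Economics
  - enrollment 2 (Yara): course_id=4 -> matches Networks
  - enrollment 3 (Dana): course_id=NULL, no match -> dropped
  - enrollment 4 (Xander): course_id=4 -> matches Networks
So 1 of 4 rows is dropped.

SQL:
SELECT a.student, b.title AS course
FROM enrollments a
INNER JOIN courses b ON a.course_id = b.id

Result:
student | course   
--------+----------
Eli     | Economics
Yara    | Networks 
Xander  | Networks 


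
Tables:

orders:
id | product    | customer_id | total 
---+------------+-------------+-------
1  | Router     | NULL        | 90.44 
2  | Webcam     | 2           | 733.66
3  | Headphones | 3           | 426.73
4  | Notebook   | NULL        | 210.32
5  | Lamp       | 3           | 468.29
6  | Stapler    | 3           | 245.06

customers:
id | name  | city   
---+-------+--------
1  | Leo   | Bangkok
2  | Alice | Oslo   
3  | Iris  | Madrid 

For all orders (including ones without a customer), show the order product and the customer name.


LEFT JOIN keeps every row from orders (the left table); where customer_id has no match in customers, the customer columns become NULL. Walk through each order:
  - order 1 (Router): customer_id=NULL, no match -> kept with NULL
  - order 2 (Webcam): customer_id=2 -> matches Alice
  - order 3 (Headphones): customer_id=3 -> matches Iris
  - order 4 (Notebook): customer_id=NULL, no match -> kept with NULL
  - order 5 (Lamp): customer_id=3 -> matches Iris
  - order 6 (Stapler): customer_id=3 -> matches Iris
All 6 rows appear; 2 have NULL customer.

SQL:
SELECT a.product, b.name AS customer
FROM orders a
LEFT JOIN customers b ON a.customer_id = b.id

Result:
product    | customer
-----------+---------
Router     | NULL    
Webcam     | Alice   
Headphones | Iris    
Notebook   | NULL    
Lamp       | Iris    
Stapler    | Iris    


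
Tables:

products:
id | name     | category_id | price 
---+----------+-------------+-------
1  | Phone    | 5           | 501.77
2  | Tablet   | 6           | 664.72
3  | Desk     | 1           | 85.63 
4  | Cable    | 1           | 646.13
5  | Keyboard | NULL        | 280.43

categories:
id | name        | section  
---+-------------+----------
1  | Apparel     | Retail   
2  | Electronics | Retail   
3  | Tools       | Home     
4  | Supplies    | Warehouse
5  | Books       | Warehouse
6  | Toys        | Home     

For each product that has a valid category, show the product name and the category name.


INNER JOIN keeps only products rows whose category_id matches an id in categories. Walk through each product:
  - product 1 (Phone): category_id=5 -> matches Books
  - product 2 (Tablet): category_id=6 -> matches Toys
  - product 3 (Desk): category_id=1 -> matches Apparel
  - product 4 (Cable): category_id=1 -> matches Apparel
  - product 5 (Keyboard): category_id=NULL, no match -> dropped
So 1 of 5 rows is dropped.

SQL:
SELECT a.name, b.name AS category
FROM products a
INNER JOIN categories b ON a.category_id = b.id

Result:
name   | category
-------+---------
Phone  | Books   
Tablet | Toys    
Desk   | Apparel 
Cable  | Apparel 


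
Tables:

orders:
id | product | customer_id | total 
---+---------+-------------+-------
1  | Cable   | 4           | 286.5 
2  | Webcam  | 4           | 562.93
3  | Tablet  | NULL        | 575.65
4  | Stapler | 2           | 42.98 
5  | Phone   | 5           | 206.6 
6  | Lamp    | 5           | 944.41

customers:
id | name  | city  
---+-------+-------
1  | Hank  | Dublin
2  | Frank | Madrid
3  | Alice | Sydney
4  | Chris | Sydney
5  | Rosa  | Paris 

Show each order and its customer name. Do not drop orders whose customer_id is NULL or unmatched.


LEFT JOIN keeps every row from orders (the left table); where customer_id has no match in customers, the customer columns become NULL. Walk through each order:
  - order 1 (Cable): customer_id=4 -> matches Chris
  - order 2 (Webcam): customer_id=4 -> matches Chris
  - order 3 (Tablet): customer_id=NULL, no match -> kept with NULL
  - order 4 (Stapler): customer_id=2 -> matches Frank
  - order 5 (Phone): customer_id=5 -> matches Rosa
  - order 6 (Lamp): customer_id=5 -> matches Rosa
All 6 rows appear; 1 has NULL customer.

SQL:
SELECT a.product, b.name AS customer
FROM orders a
LEFT JOIN customers b ON a.customer_id = b.id

Result:
product | customer
--------+---------
Cable   | Chris   
Webcam  | Chris   
Tablet  | NULL    
Stapler | Frank   
Phone   | Rosa    
Lamp    | Rosa    


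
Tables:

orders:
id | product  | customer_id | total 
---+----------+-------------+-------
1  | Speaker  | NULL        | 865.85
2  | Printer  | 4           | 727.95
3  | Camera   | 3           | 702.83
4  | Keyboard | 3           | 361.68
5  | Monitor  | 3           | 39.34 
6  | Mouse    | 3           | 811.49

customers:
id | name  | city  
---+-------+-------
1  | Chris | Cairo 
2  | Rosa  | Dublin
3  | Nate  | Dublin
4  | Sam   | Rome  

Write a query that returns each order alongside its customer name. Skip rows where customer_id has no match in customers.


INNER JOIN keeps only orders rows whose customer_id matches an id in customers. Walk through each order:
  - order 1 (Speaker): customer_id=NULL, no match -> dropped
  - order 2 (Printer): customer_id=4 -> matches Sam
  - order 3 (Camera): customer_id=3 -> matches Nate
  - order 4 (Keyboard): customer_id=3 -> matches Nate
  - order 5 (Monitor): customer_id=3 -> matches Nate
  - order 6 (Mouse): customer_id=3 -> matches Nate
So 1 of 6 rows is dropped.

SQL:
SELECT a.product, b.name AS customer
FROM orders a
INNER JOIN customers b ON a.customer_id = b.id

Result:
product  | customer
---------+---------
Printer  | Sam     
Camera   | Nate    
Keyboard | Nate    
Monitor  | Nate    
Mouse    | Nate    


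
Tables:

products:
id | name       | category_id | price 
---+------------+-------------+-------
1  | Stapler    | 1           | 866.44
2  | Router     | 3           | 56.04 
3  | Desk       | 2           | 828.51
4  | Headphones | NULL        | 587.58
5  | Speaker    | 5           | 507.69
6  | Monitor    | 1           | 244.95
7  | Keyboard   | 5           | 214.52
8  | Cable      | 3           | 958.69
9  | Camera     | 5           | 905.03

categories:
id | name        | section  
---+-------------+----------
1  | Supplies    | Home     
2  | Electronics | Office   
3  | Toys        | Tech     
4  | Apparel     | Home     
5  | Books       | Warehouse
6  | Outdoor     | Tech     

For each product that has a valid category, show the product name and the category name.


INNER JOIN keeps only products rows whose category_id matches an id in categories. Walk through each product:
  - product 1 (Stapler): category_id=1 -> matches Supplies
  - product 2 (Router): category_id=3 -> matches Toys
  - product 3 (Desk): category_id=2 -> matches Electronics
  - product 4 (Headphones): category_id=NULL, no match -> dropped
  - product 5 (Speaker): category_id=5 -> matches Books
  - product 6 (Monitor): category_id=1 -> matches Supplies
  - product 7 (Keyboard): category_id=5 -> matches Books
  - product 8 (Cable): category_id=3 -> matches Toys
  - product 9 (Camera): category_id=5 -> matches Books
So 1 of 9 rows is dropped.

SQL:
SELECT a.name, b.name AS category
FROM products a
INNER JOIN categories b ON a.category_id = b.id

Result:
name     | category   
---------+------------
Stapler  | Supplies   
Router   | Toys       
Desk     | Electronics
Speaker  | Books      
Monitor  | Supplies   
Keyboard | Books      
Cable    | Toys       
Camera   | Books      


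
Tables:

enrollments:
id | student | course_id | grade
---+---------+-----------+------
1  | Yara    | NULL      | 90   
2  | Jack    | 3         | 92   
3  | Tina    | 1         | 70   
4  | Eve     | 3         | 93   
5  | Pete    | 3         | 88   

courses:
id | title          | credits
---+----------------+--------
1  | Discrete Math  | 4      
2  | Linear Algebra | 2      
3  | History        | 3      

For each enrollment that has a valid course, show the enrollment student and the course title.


INNER JOIN keeps only enrollments rows whose course_id matches an id in courses. Walk through each enrollment:
  - enrollment 1 (Yara): course_id=NULL, no match -> dropped
  - enrollment 2 (Jack): course_id=3 -> matches History
  - enrollment 3 (Tina): course_id=1 -> matches Discrete Math
  - enrollment 4 (Eve): course_id=3 -> matches History
  - enrollment 5 (Pete): course_id=3 -> matches History
So 1 of 5 rows is dropped.

SQL:
SELECT a.student, b.title AS course
FROM enrollments a
INNER JOIN courses b ON a.course_id = b.id

Result:
student | course       
--------+--------------
Jack    | History      
Tina    | Discrete Math
Eve     | History      
Pete    | History      


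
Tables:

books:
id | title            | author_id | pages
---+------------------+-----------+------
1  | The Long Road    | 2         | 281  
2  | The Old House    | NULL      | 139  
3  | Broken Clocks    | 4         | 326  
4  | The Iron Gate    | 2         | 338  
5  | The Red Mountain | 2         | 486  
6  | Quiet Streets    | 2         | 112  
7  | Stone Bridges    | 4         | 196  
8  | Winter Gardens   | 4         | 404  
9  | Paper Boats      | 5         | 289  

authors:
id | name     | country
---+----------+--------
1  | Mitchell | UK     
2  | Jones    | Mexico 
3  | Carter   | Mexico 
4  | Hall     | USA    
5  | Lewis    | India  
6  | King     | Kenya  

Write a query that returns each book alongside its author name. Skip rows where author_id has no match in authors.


INNER JOIN keeps only books rows whose author_id matches an id in authors. Walk through each book:
  - book 1 (The Long Road): author_id=2 -> matches Jones
  - book 2 (The Old House): author_id=NULL, no match -> dropped
  - book 3 (Broken Clocks): author_id=4 -> matches Hall
  - book 4 (The Iron Gate): author_id=2 -> matches Jones
  - book 5 (The Red Mountain): author_id=2 -> matches Jones
  - book 6 (Quiet Streets): author_id=2 -> matches Jones
  - book 7 (Stone Bridges): author_id=4 -> matches Hall
  - book 8 (Winter Gardens): author_id=4 -> matches Hall
  - book 9 (Paper Boats): author_id=5 -> matches Lewis
So 1 of 9 rows is dropped.

SQL:
SELECT a.title, b.name AS author
FROM books a
INNER JOIN authors b ON a.author_id = b.id

Result:
title            | author
-----------------+-------
The Long Road    | Jones 
Broken Clocks    | Hall  
The Iron Gate    | Jones 
The Red Mountain | Jones 
Quiet Streets    | Jones 
Stone Bridges    | Hall  
Winter Gardens   | Hall  
Paper Boats      | Lewis 


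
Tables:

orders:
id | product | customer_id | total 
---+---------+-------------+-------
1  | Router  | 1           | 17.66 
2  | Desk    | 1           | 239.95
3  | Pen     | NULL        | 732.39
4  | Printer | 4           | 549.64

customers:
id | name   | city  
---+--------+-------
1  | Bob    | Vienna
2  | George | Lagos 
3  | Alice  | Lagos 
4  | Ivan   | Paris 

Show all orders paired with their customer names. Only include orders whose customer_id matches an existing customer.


INNER JOIN keeps only orders rows whose customer_id matches an id in customers. Walk through each order:
  - order 1 (Router): customer_id=1 -> matches Bob
  - order 2 (Desk): customer_id=1 -> matches Bob
  - order 3 (Pen): customer_id=NULL, no match -> dropped
  - order 4 (Printer): customer_id=4 -> matches Ivan
So 1 of 4 rows is dropped.

SQL:
SELECT a.product, b.name AS customer
FROM orders a
INNER JOIN customers b ON a.customer_id = b.id

Result:
product | customer
--------+---------
Router  | Bob     
Desk    | Bob     
Printer | Ivan    


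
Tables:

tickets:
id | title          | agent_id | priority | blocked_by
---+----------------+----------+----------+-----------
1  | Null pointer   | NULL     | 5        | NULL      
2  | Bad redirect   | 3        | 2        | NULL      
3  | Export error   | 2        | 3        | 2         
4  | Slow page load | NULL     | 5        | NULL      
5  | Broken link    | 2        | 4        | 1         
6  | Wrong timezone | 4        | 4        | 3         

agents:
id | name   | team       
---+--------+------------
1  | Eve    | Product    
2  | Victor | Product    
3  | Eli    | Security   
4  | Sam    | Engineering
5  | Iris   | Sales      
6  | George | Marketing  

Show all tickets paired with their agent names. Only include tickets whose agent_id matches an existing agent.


INNER JOIN keeps only tickets rows whose agent_id matches an id in agents. Walk through each ticket:
  - ticket 1 (Null pointer): agent_id=NULL, no match -> dropped
  - ticket 2 (Bad redirect): agent_id=3 -> matches Eli
  - ticket 3 (Export error): agent_id=2 -> matches Victor
  - ticket 4 (Slow page load): agent_id=NULL, no match -> dropped
  - ticket 5 (Broken link): agent_id=2 -> matches Victor
  - ticket 6 (Wrong timezone): agent_id=4 -> matches Sam
So 2 of 6 rows are dropped.

SQL:
SELECT a.title, b.name AS agent
FROM tickets a
INNER JOIN agents b ON a.agent_id = b.id

Result:
title          | agent 
---------------+-------
Bad redirect   | Eli   
Export error   | Victor
Broken link    | Victor
Wrong timezone | Sam   


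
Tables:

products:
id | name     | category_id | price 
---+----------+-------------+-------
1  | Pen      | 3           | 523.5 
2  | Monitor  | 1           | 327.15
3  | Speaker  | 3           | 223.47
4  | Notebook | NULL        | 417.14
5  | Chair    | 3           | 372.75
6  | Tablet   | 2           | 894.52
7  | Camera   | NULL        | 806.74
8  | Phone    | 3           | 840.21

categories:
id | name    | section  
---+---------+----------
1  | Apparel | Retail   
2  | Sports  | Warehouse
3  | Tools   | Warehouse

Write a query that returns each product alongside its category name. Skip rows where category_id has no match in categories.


INNER JOIN keeps only products rows whose category_id matches an id in categories. Walk through each product:
  - product 1 (Pen): category_id=3 -> matches Tools
  - product 2 (Monitor): category_id=1 -> matches Apparel
  - product 3 (Speaker): category_id=3 -> matches Tools
  - product 4 (Notebook): category_id=NULL, no match -> dropped
  - product 5 (Chair): category_id=3 -> matches Tools
  - product 6 (Tablet): category_id=2 -> matches Sports
  - product 7 (Camera): category_id=NULL, no match -> dropped
  - product 8 (Phone): category_id=3 -> matches Tools
So 2 of 8 rows are dropped.

SQL:
SELECT a.name, b.name AS category
FROM products a
INNER JOIN categories b ON a.category_id = b.id

Result:
name    | category
--------+---------
Pen     | Tools   
Monitor | Apparel 
Speaker | Tools   
Chair   | Tools   
Tablet  | Sports  
Phone   | Tools   


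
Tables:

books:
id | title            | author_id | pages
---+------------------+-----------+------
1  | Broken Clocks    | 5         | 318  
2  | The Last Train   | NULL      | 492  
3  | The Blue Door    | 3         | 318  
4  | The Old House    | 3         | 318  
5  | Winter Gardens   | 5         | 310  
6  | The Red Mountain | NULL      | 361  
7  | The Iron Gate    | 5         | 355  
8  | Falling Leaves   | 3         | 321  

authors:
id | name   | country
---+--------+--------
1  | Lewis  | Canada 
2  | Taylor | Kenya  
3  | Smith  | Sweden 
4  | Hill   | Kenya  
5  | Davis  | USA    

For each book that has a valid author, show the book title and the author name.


INNER JOIN keeps only books rows whose author_id matches an id in authors. Walk through each book:
  - book 1 (Broken Clocks): author_id=5 -> matches Davis
  - book 2 (The Last Train): author_id=NULL, no match -> dropped
  - book 3 (The Blue Door): author_id=3 -> matches Smith
  - book 4 (The Old House): author_id=3 -> matches Smith
  - book 5 (Winter Gardens): author_id=5 -> matches Davis
  - book 6 (The Red Mountain): author_id=NULL, no match -> dropped
  - book 7 (The Iron Gate): author_id=5 -> matches Davis
  - book 8 (Falling Leaves): author_id=3 -> matches Smith
So 2 of 8 rows are dropped.

SQL:
SELECT a.title, b.name AS author
FROM books a
INNER JOIN authors b ON a.author_id = b.id

Result:
title          | author
---------------+-------
Broken Clocks  | Davis 
The Blue Door  | Smith 
The Old House  | Smith 
Winter Gardens | Davis 
The Iron Gate  | Davis 
Falling Leaves | Smith 


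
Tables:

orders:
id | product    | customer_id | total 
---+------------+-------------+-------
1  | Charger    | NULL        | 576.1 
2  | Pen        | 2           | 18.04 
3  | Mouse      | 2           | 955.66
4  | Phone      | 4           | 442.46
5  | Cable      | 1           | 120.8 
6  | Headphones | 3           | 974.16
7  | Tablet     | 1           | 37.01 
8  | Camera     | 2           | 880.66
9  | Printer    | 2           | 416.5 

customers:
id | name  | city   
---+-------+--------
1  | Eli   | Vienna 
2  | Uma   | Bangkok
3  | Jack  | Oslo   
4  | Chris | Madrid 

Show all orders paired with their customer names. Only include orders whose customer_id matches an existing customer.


INNER JOIN keeps only orders rows whose customer_id matches an id in customers. Walk through each order:
  - order 1 (Charger): customer_id=NULL, no match -> dropped
  - order 2 (Pen): customer_id=2 -> matches Uma
  - order 3 (Mouse): customer_id=2 -> matches Uma
  - order 4 (Phone): customer_id=4 -> matches Chris
  - order 5 (Cable): customer_id=1 -> matches Eli
  - order 6 (Headphones): customer_id=3 -> matches Jack
  - order 7 (Tablet): customer_id=1 -> matches Eli
  - order 8 (Camera): customer_id=2 -> matches Uma
  - order 9 (Printer): customer_id=2 -> matches Uma
So 1 of 9 rows is dropped.

SQL:
SELECT a.product, b.name AS customer
FROM orders a
INNER JOIN customers b ON a.customer_id = b.id

Result:
product    | customer
-----------+---------
Pen        | Uma     
Mouse      | Uma     
Phone      | Chris   
Cable      | Eli     
Headphones | Jack    
Tablet     | Eli     
Camera     | Uma     
Printer    | Uma     


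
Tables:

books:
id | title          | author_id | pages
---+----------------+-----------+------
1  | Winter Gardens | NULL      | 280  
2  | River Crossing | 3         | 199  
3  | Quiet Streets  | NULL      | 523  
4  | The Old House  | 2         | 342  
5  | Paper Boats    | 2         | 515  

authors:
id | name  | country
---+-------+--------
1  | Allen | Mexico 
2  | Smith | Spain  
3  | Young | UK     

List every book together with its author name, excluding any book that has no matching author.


INNER JOIN keeps only books rows whose author_id matches an id in authors. Walk through each book:
  - book 1 (Winter Gardens): author_id=NULL, no match -> dropped
  - book 2 (River Crossing): author_id=3 -> matches Young
  - book 3 (Quiet Streets): author_id=NULL, no match -> dropped
  - book 4 (The Old House): author_id=2 -> matches Smith
  - book 5 (Paper Boats): author_id=2 -> matches Smith
So 2 of 5 rows are dropped.

SQL:
SELECT a.title, b.name AS author
FROM books a
INNER JOIN authors b ON a.author_id = b.id

Result:
title          | author
---------------+-------
River Crossing | Young 
The Old House  | Smith 
Paper Boats    | Smith 


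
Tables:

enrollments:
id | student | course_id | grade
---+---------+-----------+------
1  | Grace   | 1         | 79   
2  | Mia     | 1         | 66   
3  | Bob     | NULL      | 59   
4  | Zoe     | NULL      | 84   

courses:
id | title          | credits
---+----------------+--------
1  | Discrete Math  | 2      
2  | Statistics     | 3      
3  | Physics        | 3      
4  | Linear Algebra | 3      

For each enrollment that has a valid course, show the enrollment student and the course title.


INNER JOIN keeps only enrollments rows whose course_id matches an id in courses. Walk through each enrollment:
  - enrollment 1 (Grace): course_id=1 -> matches Discrete Math
  - enrollment 2 (Mia): course_id=1 -> matches Discrete Math
  - enrollment 3 (Bob): course_id=NULL, no match -> dropped
  - enrollment 4 (Zoe): course_id=NULL, no match -> dropped
So 2 of 4 rows are dropped.

SQL:
SELECT a.student, b.title AS course
FROM enrollments a
INNER JOIN courses b ON a.course_id = b.id

Result:
student | course       
--------+--------------
Grace   | Discrete Math
Mia     | Discrete Math


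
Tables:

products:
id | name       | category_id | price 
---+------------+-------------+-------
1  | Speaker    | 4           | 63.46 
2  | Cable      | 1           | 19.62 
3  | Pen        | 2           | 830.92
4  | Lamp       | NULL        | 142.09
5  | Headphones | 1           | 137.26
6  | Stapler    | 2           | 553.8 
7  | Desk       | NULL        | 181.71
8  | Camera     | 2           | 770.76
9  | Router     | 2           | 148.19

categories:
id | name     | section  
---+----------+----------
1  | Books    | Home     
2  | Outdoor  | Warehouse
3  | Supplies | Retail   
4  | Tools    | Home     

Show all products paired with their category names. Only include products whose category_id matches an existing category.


INNER JOIN keeps only products rows whose category_id matches an id in categories. Walk through each product:
  - product 1 (Speaker): category_id=4 -> matches Tools
  - product 2 (Cable): category_id=1 -> matches Books
  - product 3 (Pen): category_id=2 -> matches Outdoor
  - product 4 (Lamp): category_id=NULL, no match -> dropped
  - product 5 (Headphones): category_id=1 -> matches Books
  - product 6 (Stapler): category_id=2 -> matches Outdoor
  - product 7 (Desk): category_id=NULL, no match -> dropped
  - product 8 (Camera): category_id=2 -> matches Outdoor
  - product 9 (Router): category_id=2 -> matches Outdoor
So 2 of 9 rows are dropped.

SQL:
SELECT a.name, b.name AS category
FROM products a
INNER JOIN categories b ON a.category_id = b.id

Result:
name       | category
-----------+---------
Speaker    | Tools   
Cable      | Books   
Pen        | Outdoor 
Headphones | Books   
Stapler    | Outdoor 
Camera     | Outdoor 
Router     | Outdoor 


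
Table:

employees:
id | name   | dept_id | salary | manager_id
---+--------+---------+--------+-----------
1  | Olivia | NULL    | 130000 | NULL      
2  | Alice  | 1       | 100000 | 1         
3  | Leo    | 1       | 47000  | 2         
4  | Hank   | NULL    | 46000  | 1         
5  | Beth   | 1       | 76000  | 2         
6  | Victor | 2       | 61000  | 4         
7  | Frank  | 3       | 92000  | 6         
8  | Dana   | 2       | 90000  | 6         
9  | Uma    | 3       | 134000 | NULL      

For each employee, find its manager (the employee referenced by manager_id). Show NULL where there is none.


This is a self-join: employees is joined to a second copy of itself, matching each row's manager_id to another row's id. Use LEFT JOIN so rows with manager_id=NULL are kept.
  - employee 1 (Olivia): manager_id=NULL -> NULL
  - employee 2 (Alice): manager_id=1 -> Olivia
  - employee 3 (Leo): manager_id=2 -> Alice
  - employee 4 (Hank): manager_id=1 -> Olivia
  - employee 5 (Beth): manager_id=2 -> Alice
  - employee 6 (Victor): manager_id=4 -> Hank
  - employee 7 (Frank): manager_id=6 -> Victor
  - employee 8 (Dana): manager_id=6 -> Victor
  - employee 9 (Uma): manager_id=NULL -> NULL

SQL:
SELECT a.name AS item, b.name AS manager
FROM employees a
LEFT JOIN employees b ON a.manager_id = b.id

Result:
item   | manager
-------+--------
Olivia | NULL   
Alice  | Olivia 
Leo    | Alice  
Hank   | Olivia 
Beth   | Alice  
Victor | Hank   
Frank  | Victor 
Dana   | Victor 
Uma    | NULL   


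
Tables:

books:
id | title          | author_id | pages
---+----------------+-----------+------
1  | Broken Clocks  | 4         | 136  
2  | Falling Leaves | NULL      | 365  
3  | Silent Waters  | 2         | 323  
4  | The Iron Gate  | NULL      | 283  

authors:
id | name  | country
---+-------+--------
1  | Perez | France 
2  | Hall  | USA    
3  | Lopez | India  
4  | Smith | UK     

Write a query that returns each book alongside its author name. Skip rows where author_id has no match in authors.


INNER JOIN keeps only books rows whose author_id matches an id in authors. Walk through each book:
  - book 1 (Broken Clocks): author_id=4 -> matches Smith
  - book 2 (Falling Leaves): author_id=NULL, no match -> dropped
  - book 3 (Silent Waters): author_id=2 -> matches Hall
  - book 4 (The Iron Gate): author_id=NULL, no match -> dropped
So 2 of 4 rows are dropped.

SQL:
SELECT a.title, b.name AS author
FROM books a
INNER JOIN authors b ON a.author_id = b.id

Result:
title         | author
--------------+-------
Broken Clocks | Smith 
Silent Waters | Hall  


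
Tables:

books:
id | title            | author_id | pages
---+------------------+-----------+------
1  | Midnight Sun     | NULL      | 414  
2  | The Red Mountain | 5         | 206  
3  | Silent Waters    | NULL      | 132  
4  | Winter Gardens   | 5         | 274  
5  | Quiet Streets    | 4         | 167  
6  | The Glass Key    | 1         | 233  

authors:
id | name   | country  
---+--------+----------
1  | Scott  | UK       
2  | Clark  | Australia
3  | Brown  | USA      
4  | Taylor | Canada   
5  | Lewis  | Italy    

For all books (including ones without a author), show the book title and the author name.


LEFT JOIN keeps every row from books (the left table); where author_id has no match in authors, the author columns become NULL. Walk through each book:
  - book 1 (Midnight Sun): author_id=NULL, no match -> kept with NULL
  - book 2 (The Red Mountain): author_id=5 -> matches Lewis
  - book 3 (Silent Waters): author_id=NULL, no match -> kept with NULL
  - book 4 (Winter Gardens): author_id=5 -> matches Lewis
  - book 5 (Quiet Streets): author_id=4 -> matches Taylor
  - book 6 (The Glass Key): author_id=1 -> matches Scott
All 6 rows appear; 2 have NULL author.

SQL:
SELECT a.title, b.name AS author
FROM books a
LEFT JOIN authors b ON a.author_id = b.id

Result:
title            | author
-----------------+-------
Midnight Sun     | NULL  
The Red Mountain | Lewis 
Silent Waters    | NULL  
Winter Gardens   | Lewis 
Quiet Streets    | Taylor
The Glass Key    | Scott 


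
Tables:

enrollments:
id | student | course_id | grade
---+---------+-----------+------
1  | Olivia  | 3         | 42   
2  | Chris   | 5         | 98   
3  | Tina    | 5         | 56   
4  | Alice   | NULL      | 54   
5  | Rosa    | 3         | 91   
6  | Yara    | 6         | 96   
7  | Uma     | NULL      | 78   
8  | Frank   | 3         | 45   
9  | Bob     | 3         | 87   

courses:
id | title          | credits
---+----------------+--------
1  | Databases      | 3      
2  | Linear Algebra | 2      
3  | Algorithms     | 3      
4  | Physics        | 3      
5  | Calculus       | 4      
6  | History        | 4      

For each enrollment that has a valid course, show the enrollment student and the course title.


INNER JOIN keeps only enrollments rows whose course_id matches an id in courses. Walk through each enrollment:
  - enrollment 1 (Olivia): course_id=3 -> matches Algorithms
  - enrollment 2 (Chris): course_id=5 -> matches Calculus
  - enrollment 3 (Tina): course_id=5 -> matches Calculus
  - enrollment 4 (Alice): course_id=NULL, no match -> dropped
  - enrollment 5 (Rosa): course_id=3 -> matches Algorithms
  - enrollment 6 (Yara): course_id=6 -> matches History
  - enrollment 7 (Uma): course_id=NULL, no match -> dropped
  - enrollment 8 (Frank): course_id=3 -> matches Algorithms
  - enrollment 9 (Bob): course_id=3 -> matches Algorithms
So 2 of 9 rows are dropped.

SQL:
SELECT a.student, b.title AS course
FROM enrollments a
INNER JOIN courses b ON a.course_id = b.id

Result:
student | course    
--------+-----------
Olivia  | Algorithms
Chris   | Calculus  
Tina    | Calculus  
Rosa    | Algorithms
Yara    | History   
Frank   | Algorithms
Bob     | Algorithms


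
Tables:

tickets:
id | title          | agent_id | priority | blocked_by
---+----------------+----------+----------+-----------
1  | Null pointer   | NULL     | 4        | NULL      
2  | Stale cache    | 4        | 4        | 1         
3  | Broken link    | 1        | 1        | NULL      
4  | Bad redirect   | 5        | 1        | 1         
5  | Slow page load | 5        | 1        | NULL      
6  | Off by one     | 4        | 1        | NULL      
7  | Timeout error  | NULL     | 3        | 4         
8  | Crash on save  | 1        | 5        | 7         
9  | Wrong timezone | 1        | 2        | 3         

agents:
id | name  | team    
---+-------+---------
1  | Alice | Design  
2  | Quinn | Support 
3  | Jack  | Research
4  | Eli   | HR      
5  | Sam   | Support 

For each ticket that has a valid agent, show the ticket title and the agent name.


INNER JOIN keeps only tickets rows whose agent_id matches an id in agents. Walk through each ticket:
  - ticket 1 (Null pointer): agent_id=NULL, no match -> dropped
  - ticket 2 (Stale cache): agent_id=4 -> matches Eli
  - ticket 3 (Broken link): agent_id=1 -> matches Alice
  - ticket 4 (Bad redirect): agent_id=5 -> matches Sam
  - ticket 5 (Slow page load): agent_id=5 -> matches Sam
  - ticket 6 (Off by one): agent_id=4 -> matches Eli
  - ticket 7 (Timeout error): agent_id=NULL, no match -> dropped
  - ticket 8 (Crash on save): agent_id=1 -> matches Alice
  - ticket 9 (Wrong timezone): agent_id=1 -> matches Alice
So 2 of 9 rows are dropped.

SQL:
SELECT a.title, b.name AS agent
FROM tickets a
INNER JOIN agents b ON a.agent_id = b.id

Result:
title          | agent
---------------+------
Stale cache    | Eli  
Broken link    | Alice
Bad redirect   | Sam  
Slow page load | Sam  
Off by one     | Eli  
Crash on save  | Alice
Wrong timezone | Alice


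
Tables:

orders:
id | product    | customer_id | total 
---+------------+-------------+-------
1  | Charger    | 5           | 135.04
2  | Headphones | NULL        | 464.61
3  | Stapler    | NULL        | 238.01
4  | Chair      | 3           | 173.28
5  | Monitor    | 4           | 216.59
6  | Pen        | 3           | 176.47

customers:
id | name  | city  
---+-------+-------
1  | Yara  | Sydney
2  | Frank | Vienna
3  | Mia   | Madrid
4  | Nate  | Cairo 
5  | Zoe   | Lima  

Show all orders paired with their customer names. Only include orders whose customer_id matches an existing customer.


INNER JOIN keeps only orders rows whose customer_id matches an id in customers. Walk through each order:
  - order 1 (Charger): customer_id=5 -> matches Zoe
  - order 2 (Headphones): customer_id=NULL, no match -> dropped
  - order 3 (Stapler): customer_id=NULL, no match -> dropped
  - order 4 (Chair): customer_id=3 -> matches Mia
  - order 5 (Monitor): customer_id=4 -> matches Nate
  - order 6 (Pen): customer_id=3 -> matches Mia
So 2 of 6 rows are dropped.

SQL:
SELECT a.product, b.name AS customer
FROM orders a
INNER JOIN customers b ON a.customer_id = b.id

Result:
product | customer
--------+---------
Charger | Zoe     
Chair   | Mia     
Monitor | Nate    
Pen     | Mia     


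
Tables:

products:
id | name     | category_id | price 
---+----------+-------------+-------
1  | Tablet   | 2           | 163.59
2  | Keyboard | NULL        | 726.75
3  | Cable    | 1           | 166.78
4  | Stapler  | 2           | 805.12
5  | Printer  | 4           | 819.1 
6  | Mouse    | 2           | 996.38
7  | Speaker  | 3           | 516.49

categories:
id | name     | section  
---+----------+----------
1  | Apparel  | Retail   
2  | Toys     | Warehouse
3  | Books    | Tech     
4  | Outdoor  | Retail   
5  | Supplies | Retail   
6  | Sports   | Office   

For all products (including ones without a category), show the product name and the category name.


LEFT JOIN keeps every row from products (the left table); where category_id has no match in categories, the category columns become NULL. Walk through each product:
  - product 1 (Tablet): category_id=2 -> matches Toys
  - product 2 (Keyboard): category_id=NULL, no match -> kept with NULL
  - product 3 (Cable): category_id=1 -> matches Apparel
  - product 4 (Stapler): category_id=2 -> matches Toys
  - product 5 (Printer): category_id=4 -> matches Outdoor
  - product 6 (Mouse): category_id=2 -> matches Toys
  - product 7 (Speaker): category_id=3 -> matches Books
All 7 rows appear; 1 has NULL category.

SQL:
SELECT a.name, b.name AS category
FROM products a
LEFT JOIN categories b ON a.category_id = b.id

Result:
name     | category
---------+---------
Tablet   | Toys    
Keyboard | NULL    
Cable    | Apparel 
Stapler  | Toys    
Printer  | Outdoor 
Mouse    | Toys    
Speaker  | Books   


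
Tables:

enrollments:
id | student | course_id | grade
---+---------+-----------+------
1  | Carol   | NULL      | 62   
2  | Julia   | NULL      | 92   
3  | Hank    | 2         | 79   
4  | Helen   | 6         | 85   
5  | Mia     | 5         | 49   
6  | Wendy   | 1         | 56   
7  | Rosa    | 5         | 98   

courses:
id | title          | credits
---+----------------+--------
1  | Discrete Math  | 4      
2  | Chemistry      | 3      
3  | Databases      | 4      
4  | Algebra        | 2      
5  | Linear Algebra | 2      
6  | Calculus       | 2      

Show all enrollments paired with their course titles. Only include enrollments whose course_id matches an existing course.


INNER JOIN keeps only enrollments rows whose course_id matches an id in courses. Walk through each enrollment:
  - enrollment 1 (Carol): course_id=NULL, no match -> dropped
  - enrollment 2 (Julia): course_id=NULL, no match -> dropped
  - enrollment 3 (Hank): course_id=2 -> matches Chemistry
  - enrollment 4 (Helen): course_id=6 -> matches Calculus
  - enrollment 5 (Mia): course_id=5 -> matches Linear Algebra
  - enrollment 6 (Wendy): course_id=1 -> matches Discrete Math
  - enrollment 7 (Rosa): course_id=5 -> matches Linear Algebra
So 2 of 7 rows are dropped.

SQL:
SELECT a.student, b.title AS course
FROM enrollments a
INNER JOIN courses b ON a.course_id = b.id

Result:
student | course        
--------+---------------
Hank    | Chemistry     
Helen   | Calculus      
Mia     | Linear Algebra
Wendy   | Discrete Math 
Rosa    | Linear Algebra


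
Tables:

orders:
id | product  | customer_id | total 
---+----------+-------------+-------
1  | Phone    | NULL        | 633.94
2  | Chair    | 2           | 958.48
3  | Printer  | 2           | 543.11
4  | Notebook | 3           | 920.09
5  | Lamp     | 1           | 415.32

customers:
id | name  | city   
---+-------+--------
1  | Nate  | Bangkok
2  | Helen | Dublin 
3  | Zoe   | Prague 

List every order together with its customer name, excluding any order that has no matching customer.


INNER JOIN keeps only orders rows whose customer_id matches an id in customers. Walk through each order:
  - order 1 (Phone): customer_id=NULL, no match -> dropped
  - order 2 (Chair): customer_id=2 -> matches Helen
  - order 3 (Printer): customer_id=2 -> matches Helen
  - order 4 (Notebook): customer_id=3 -> matches Zoe
  - order 5 (Lamp): customer_id=1 -> matches Nate
So 1 of 5 rows is dropped.

SQL:
SELECT a.product, b.name AS customer
FROM orders a
INNER JOIN customers b ON a.customer_id = b.id

Result:
product  | customer
---------+---------
Chair    | Helen   
Printer  | Helen   
Notebook | Zoe     
Lamp     | Nate    
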